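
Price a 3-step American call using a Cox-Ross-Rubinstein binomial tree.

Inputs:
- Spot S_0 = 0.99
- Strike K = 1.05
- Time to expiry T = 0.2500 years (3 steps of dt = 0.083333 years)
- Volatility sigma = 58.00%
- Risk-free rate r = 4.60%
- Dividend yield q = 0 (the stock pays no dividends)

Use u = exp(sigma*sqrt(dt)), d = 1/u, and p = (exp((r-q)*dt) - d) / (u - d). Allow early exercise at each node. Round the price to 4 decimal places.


Answer: Price = V(0,0) = 0.1018

Derivation:
dt = T/N = 0.083333
u = exp(sigma*sqrt(dt)) = 1.182264; d = 1/u = 0.845834
p = (exp((r-q)*dt) - d) / (u - d) = 0.469656
Discount per step: exp(-r*dt) = 0.996174
Stock lattice S(k, i) with i counting down-moves:
  k=0: S(0,0) = 0.9900
  k=1: S(1,0) = 1.1704; S(1,1) = 0.8374
  k=2: S(2,0) = 1.3838; S(2,1) = 0.9900; S(2,2) = 0.7083
  k=3: S(3,0) = 1.6360; S(3,1) = 1.1704; S(3,2) = 0.8374; S(3,3) = 0.5991
Terminal payoffs V(N, i) = max(S_T - K, 0):
  V(3,0) = 0.585984; V(3,1) = 0.120442; V(3,2) = 0.000000; V(3,3) = 0.000000
Backward induction: V(k, i) = exp(-r*dt) * [p * V(k+1, i) + (1-p) * V(k+1, i+1)]; then take max(V_cont, immediate exercise) for American.
  V(2,0) = exp(-r*dt) * [p*0.585984 + (1-p)*0.120442] = 0.337789; exercise = 0.333772; V(2,0) = max -> 0.337789
  V(2,1) = exp(-r*dt) * [p*0.120442 + (1-p)*0.000000] = 0.056350; exercise = 0.000000; V(2,1) = max -> 0.056350
  V(2,2) = exp(-r*dt) * [p*0.000000 + (1-p)*0.000000] = 0.000000; exercise = 0.000000; V(2,2) = max -> 0.000000
  V(1,0) = exp(-r*dt) * [p*0.337789 + (1-p)*0.056350] = 0.187808; exercise = 0.120442; V(1,0) = max -> 0.187808
  V(1,1) = exp(-r*dt) * [p*0.056350 + (1-p)*0.000000] = 0.026364; exercise = 0.000000; V(1,1) = max -> 0.026364
  V(0,0) = exp(-r*dt) * [p*0.187808 + (1-p)*0.026364] = 0.101796; exercise = 0.000000; V(0,0) = max -> 0.101796


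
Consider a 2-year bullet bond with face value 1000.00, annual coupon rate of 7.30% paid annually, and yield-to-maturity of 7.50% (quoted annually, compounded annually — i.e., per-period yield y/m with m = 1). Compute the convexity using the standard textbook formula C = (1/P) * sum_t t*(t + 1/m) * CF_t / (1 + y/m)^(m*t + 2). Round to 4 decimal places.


Answer: Convexity = 4.9561

Derivation:
Coupon per period c = face * coupon_rate / m = 73.000000
Periods per year m = 1; per-period yield y/m = 0.075000
Number of cashflows N = 2
Cashflows (t years, CF_t, discount factor 1/(1+y/m)^(m*t), PV):
  t = 1.0000: CF_t = 73.000000, DF = 0.930233, PV = 67.906977
  t = 2.0000: CF_t = 1073.000000, DF = 0.865333, PV = 928.501893
Price P = sum_t PV_t = 996.408870
Convexity numerator sum_t t*(t + 1/m) * CF_t / (1+y/m)^(m*t + 2):
  t = 1.0000: term = 117.524243
  t = 2.0000: term = 4820.777811
Convexity = (1/P) * sum = 4938.302054 / 996.408870 = 4.956100


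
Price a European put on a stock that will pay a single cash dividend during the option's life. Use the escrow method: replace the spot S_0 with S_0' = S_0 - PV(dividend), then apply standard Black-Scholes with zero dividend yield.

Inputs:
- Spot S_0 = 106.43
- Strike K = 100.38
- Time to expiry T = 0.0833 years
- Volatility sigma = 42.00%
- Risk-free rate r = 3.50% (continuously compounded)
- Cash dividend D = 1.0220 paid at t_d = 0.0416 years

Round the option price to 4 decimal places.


PV(D) = D * exp(-r * t_d) = 1.0220 * 0.99854506 = 1.02051305
S_0' = S_0 - PV(D) = 106.4300 - 1.02051305 = 105.40948695
d1 = (ln(S_0'/K) + (r + sigma^2/2)*T) / (sigma*sqrt(T)) = 0.48797687
d2 = d1 - sigma*sqrt(T) = 0.36675756
exp(-rT) = 0.99708875
N(-d1) = 0.31278311; N(-d2) = 0.35689993
P = K * exp(-rT) * N(-d2) - S_0' * N(-d1) = 100.3800 * 0.99708875 * 0.35689993 - 105.40948695 * 0.31278311 = 2.7510

Answer: Price = 2.7510


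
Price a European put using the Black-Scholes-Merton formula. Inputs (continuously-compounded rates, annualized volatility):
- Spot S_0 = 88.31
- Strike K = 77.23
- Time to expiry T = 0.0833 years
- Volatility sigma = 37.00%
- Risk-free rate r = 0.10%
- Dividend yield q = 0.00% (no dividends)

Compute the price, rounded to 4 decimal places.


Answer: Price = 0.4399

Derivation:
d1 = (ln(S/K) + (r - q + 0.5*sigma^2) * T) / (sigma * sqrt(T)) = 1.30960392
d2 = d1 - sigma * sqrt(T) = 1.20281548
exp(-rT) = 0.99991670; exp(-qT) = 1.00000000
P = K * exp(-rT) * N(-d2) - S_0 * exp(-qT) * N(-d1)
N(-d1) = 0.09516493; N(-d2) = 0.11452387
P = 77.2300 * 0.99991670 * 0.11452387 - 88.3100 * 1.00000000 * 0.09516493 = 0.4399


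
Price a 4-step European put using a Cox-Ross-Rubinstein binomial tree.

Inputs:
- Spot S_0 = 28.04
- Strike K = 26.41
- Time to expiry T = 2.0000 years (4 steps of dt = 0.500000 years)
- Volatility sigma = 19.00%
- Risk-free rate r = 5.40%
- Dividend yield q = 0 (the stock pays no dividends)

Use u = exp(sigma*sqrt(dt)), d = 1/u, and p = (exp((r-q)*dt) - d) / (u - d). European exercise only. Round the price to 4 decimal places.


dt = T/N = 0.500000
u = exp(sigma*sqrt(dt)) = 1.143793; d = 1/u = 0.874284
p = (exp((r-q)*dt) - d) / (u - d) = 0.568010
Discount per step: exp(-r*dt) = 0.973361
Stock lattice S(k, i) with i counting down-moves:
  k=0: S(0,0) = 28.0400
  k=1: S(1,0) = 32.0720; S(1,1) = 24.5149
  k=2: S(2,0) = 36.6837; S(2,1) = 28.0400; S(2,2) = 21.4330
  k=3: S(3,0) = 41.9586; S(3,1) = 32.0720; S(3,2) = 24.5149; S(3,3) = 18.7385
  k=4: S(4,0) = 47.9919; S(4,1) = 36.6837; S(4,2) = 28.0400; S(4,3) = 21.4330; S(4,4) = 16.3828
Terminal payoffs V(N, i) = max(K - S_T, 0):
  V(4,0) = 0.000000; V(4,1) = 0.000000; V(4,2) = 0.000000; V(4,3) = 4.977007; V(4,4) = 10.027218
Backward induction: V(k, i) = exp(-r*dt) * [p * V(k+1, i) + (1-p) * V(k+1, i+1)].
  V(3,0) = exp(-r*dt) * [p*0.000000 + (1-p)*0.000000] = 0.000000
  V(3,1) = exp(-r*dt) * [p*0.000000 + (1-p)*0.000000] = 0.000000
  V(3,2) = exp(-r*dt) * [p*0.000000 + (1-p)*4.977007] = 2.092746
  V(3,3) = exp(-r*dt) * [p*4.977007 + (1-p)*10.027218] = 6.967952
  V(2,0) = exp(-r*dt) * [p*0.000000 + (1-p)*0.000000] = 0.000000
  V(2,1) = exp(-r*dt) * [p*0.000000 + (1-p)*2.092746] = 0.879964
  V(2,2) = exp(-r*dt) * [p*2.092746 + (1-p)*6.967952] = 4.086938
  V(1,0) = exp(-r*dt) * [p*0.000000 + (1-p)*0.879964] = 0.370010
  V(1,1) = exp(-r*dt) * [p*0.879964 + (1-p)*4.086938] = 2.205000
  V(0,0) = exp(-r*dt) * [p*0.370010 + (1-p)*2.205000] = 1.131735

Answer: Price = V(0,0) = 1.1317


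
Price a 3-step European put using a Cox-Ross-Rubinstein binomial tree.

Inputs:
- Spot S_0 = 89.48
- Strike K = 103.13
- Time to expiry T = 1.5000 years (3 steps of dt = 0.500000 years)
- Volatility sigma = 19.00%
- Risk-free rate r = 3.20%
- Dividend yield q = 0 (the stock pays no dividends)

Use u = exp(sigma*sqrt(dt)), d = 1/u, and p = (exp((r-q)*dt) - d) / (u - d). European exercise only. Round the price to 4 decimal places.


Answer: Price = V(0,0) = 13.0918

Derivation:
dt = T/N = 0.500000
u = exp(sigma*sqrt(dt)) = 1.143793; d = 1/u = 0.874284
p = (exp((r-q)*dt) - d) / (u - d) = 0.526307
Discount per step: exp(-r*dt) = 0.984127
Stock lattice S(k, i) with i counting down-moves:
  k=0: S(0,0) = 89.4800
  k=1: S(1,0) = 102.3466; S(1,1) = 78.2309
  k=2: S(2,0) = 117.0634; S(2,1) = 89.4800; S(2,2) = 68.3960
  k=3: S(3,0) = 133.8964; S(3,1) = 102.3466; S(3,2) = 78.2309; S(3,3) = 59.7975
Terminal payoffs V(N, i) = max(K - S_T, 0):
  V(3,0) = 0.000000; V(3,1) = 0.783366; V(3,2) = 24.899089; V(3,3) = 43.332475
Backward induction: V(k, i) = exp(-r*dt) * [p * V(k+1, i) + (1-p) * V(k+1, i+1)].
  V(2,0) = exp(-r*dt) * [p*0.000000 + (1-p)*0.783366] = 0.365185
  V(2,1) = exp(-r*dt) * [p*0.783366 + (1-p)*24.899089] = 12.013051
  V(2,2) = exp(-r*dt) * [p*24.899089 + (1-p)*43.332475] = 33.097036
  V(1,0) = exp(-r*dt) * [p*0.365185 + (1-p)*12.013051] = 5.789318
  V(1,1) = exp(-r*dt) * [p*12.013051 + (1-p)*33.097036] = 21.651173
  V(0,0) = exp(-r*dt) * [p*5.789318 + (1-p)*21.651173] = 13.091808


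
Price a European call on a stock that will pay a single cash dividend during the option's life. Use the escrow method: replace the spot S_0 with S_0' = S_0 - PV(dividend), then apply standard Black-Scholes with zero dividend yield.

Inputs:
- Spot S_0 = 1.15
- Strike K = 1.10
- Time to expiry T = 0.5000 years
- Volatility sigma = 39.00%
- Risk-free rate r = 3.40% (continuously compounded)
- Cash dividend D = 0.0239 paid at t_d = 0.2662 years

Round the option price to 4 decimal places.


Answer: Price = 0.1448

Derivation:
PV(D) = D * exp(-r * t_d) = 0.0239 * 0.99099004 = 0.02368466
S_0' = S_0 - PV(D) = 1.1500 - 0.02368466 = 1.12631534
d1 = (ln(S_0'/K) + (r + sigma^2/2)*T) / (sigma*sqrt(T)) = 0.28525907
d2 = d1 - sigma*sqrt(T) = 0.00948742
exp(-rT) = 0.98314368
N(d1) = 0.61227717; N(d2) = 0.50378488
C = S_0' * N(d1) - K * exp(-rT) * N(d2) = 1.12631534 * 0.61227717 - 1.1000 * 0.98314368 * 0.50378488 = 0.1448


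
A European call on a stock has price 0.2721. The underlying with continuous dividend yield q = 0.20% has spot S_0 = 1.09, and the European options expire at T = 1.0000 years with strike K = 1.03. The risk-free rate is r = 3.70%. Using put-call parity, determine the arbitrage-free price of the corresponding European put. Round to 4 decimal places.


Answer: Put price = 0.1769

Derivation:
Put-call parity: C - P = S_0 * exp(-qT) - K * exp(-rT).
S_0 * exp(-qT) = 1.0900 * 0.99800200 = 1.08782218
K * exp(-rT) = 1.0300 * 0.96367614 = 0.99258642
P = C - S*exp(-qT) + K*exp(-rT)
P = 0.2721 - 1.08782218 + 0.99258642 = 0.1769


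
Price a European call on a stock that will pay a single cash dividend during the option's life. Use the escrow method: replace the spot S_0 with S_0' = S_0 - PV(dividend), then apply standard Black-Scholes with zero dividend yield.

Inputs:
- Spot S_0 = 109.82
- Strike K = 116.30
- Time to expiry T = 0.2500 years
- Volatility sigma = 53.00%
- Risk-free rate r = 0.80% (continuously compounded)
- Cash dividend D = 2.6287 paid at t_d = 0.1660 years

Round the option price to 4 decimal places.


PV(D) = D * exp(-r * t_d) = 2.6287 * 0.99867288 = 2.62521140
S_0' = S_0 - PV(D) = 109.8200 - 2.62521140 = 107.19478860
d1 = (ln(S_0'/K) + (r + sigma^2/2)*T) / (sigma*sqrt(T)) = -0.16759595
d2 = d1 - sigma*sqrt(T) = -0.43259595
exp(-rT) = 0.99800200
N(d1) = 0.43345058; N(d2) = 0.33265417
C = S_0' * N(d1) - K * exp(-rT) * N(d2) = 107.19478860 * 0.43345058 - 116.3000 * 0.99800200 * 0.33265417 = 7.8533

Answer: Price = 7.8533


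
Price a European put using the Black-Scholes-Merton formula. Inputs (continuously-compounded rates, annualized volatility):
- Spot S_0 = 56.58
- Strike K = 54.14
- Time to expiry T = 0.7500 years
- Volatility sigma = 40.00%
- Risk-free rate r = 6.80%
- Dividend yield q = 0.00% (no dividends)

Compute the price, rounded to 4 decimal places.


d1 = (ln(S/K) + (r - q + 0.5*sigma^2) * T) / (sigma * sqrt(T)) = 0.44768399
d2 = d1 - sigma * sqrt(T) = 0.10127382
exp(-rT) = 0.95027867; exp(-qT) = 1.00000000
P = K * exp(-rT) * N(-d2) - S_0 * exp(-qT) * N(-d1)
N(-d1) = 0.32719064; N(-d2) = 0.45966655
P = 54.1400 * 0.95027867 * 0.45966655 - 56.5800 * 1.00000000 * 0.32719064 = 5.1365

Answer: Price = 5.1365


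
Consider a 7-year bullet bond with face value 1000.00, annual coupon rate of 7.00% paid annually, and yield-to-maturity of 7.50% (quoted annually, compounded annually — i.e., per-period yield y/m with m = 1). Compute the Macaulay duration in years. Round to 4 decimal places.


Answer: Macaulay duration = 5.7478 years

Derivation:
Coupon per period c = face * coupon_rate / m = 70.000000
Periods per year m = 1; per-period yield y/m = 0.075000
Number of cashflows N = 7
Cashflows (t years, CF_t, discount factor 1/(1+y/m)^(m*t), PV):
  t = 1.0000: CF_t = 70.000000, DF = 0.930233, PV = 65.116279
  t = 2.0000: CF_t = 70.000000, DF = 0.865333, PV = 60.573283
  t = 3.0000: CF_t = 70.000000, DF = 0.804961, PV = 56.347240
  t = 4.0000: CF_t = 70.000000, DF = 0.748801, PV = 52.416037
  t = 5.0000: CF_t = 70.000000, DF = 0.696559, PV = 48.759104
  t = 6.0000: CF_t = 70.000000, DF = 0.647962, PV = 45.357306
  t = 7.0000: CF_t = 1070.000000, DF = 0.602755, PV = 644.947744
Price P = sum_t PV_t = 973.516993
Macaulay numerator sum_t t * PV_t:
  t * PV_t at t = 1.0000: 65.116279
  t * PV_t at t = 2.0000: 121.146566
  t * PV_t at t = 3.0000: 169.041720
  t * PV_t at t = 4.0000: 209.664148
  t * PV_t at t = 5.0000: 243.795521
  t * PV_t at t = 6.0000: 272.143838
  t * PV_t at t = 7.0000: 4514.634208
Macaulay duration D = (sum_t t * PV_t) / P = 5595.542280 / 973.516993 = 5.747760


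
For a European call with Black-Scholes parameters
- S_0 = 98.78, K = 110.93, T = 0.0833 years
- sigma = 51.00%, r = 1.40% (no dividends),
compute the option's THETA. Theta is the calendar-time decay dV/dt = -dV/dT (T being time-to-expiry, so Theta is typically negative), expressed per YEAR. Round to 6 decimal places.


d1 = -0.7065793193; d2 = -0.8537741901
phi(d1) = 0.3108124198; exp(-qT) = 1.0000000000; exp(-rT) = 0.9988344797
Theta = -S*exp(-qT)*phi(d1)*sigma/(2*sqrt(T)) - r*K*exp(-rT)*N(d2) + q*S*exp(-qT)*N(d1)
N(d1) = 0.2399139722; N(d2) = 0.1966150589; sqrt(T) = 0.2886173938
Term 1 = -98.7800 * 1.0000000000 * 0.3108124198 * 0.5100 / (2 * 0.2886173938) = -27.1259568179
Term 2 = -0.0140 * 110.9300 * 0.9988344797 * 0.1966150589 = -0.3049912305
Term 3 = 0 (no dividend yield, q = 0)
Theta = -27.1259568179 + (-0.3049912305) + (0.0000000000) = -27.430948

Answer: Theta = -27.430948


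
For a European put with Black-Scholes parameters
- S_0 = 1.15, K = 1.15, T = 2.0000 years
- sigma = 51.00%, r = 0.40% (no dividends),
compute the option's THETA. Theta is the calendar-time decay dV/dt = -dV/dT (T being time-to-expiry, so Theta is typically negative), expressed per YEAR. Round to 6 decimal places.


Answer: Theta = -0.074297

Derivation:
d1 = 0.3717163295; d2 = -0.3495325873
phi(d1) = 0.3723112623; exp(-qT) = 1.0000000000; exp(-rT) = 0.9920319148
Theta = -S*exp(-qT)*phi(d1)*sigma/(2*sqrt(T)) + r*K*exp(-rT)*N(-d2) - q*S*exp(-qT)*N(-d1)
N(-d1) = 0.3550520328; N(-d2) = 0.6366552447; sqrt(T) = 1.4142135624
Term 1 = -1.1500 * 1.0000000000 * 0.3723112623 * 0.5100 / (2 * 1.4142135624) = -0.0772021147
Term 2 = 0.0040 * 1.1500 * 0.9920319148 * 0.6366552447 = 0.0029052787
Term 3 = 0 (no dividend yield, q = 0)
Theta = -0.0772021147 + (0.0029052787) + (0.0000000000) = -0.074297


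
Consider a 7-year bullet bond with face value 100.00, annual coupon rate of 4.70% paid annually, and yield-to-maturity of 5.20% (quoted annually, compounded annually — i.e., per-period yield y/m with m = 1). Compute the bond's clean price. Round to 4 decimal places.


Coupon per period c = face * coupon_rate / m = 4.700000
Periods per year m = 1; per-period yield y/m = 0.052000
Number of cashflows N = 7
Cashflows (t years, CF_t, discount factor 1/(1+y/m)^(m*t), PV):
  t = 1.0000: CF_t = 4.700000, DF = 0.950570, PV = 4.467681
  t = 2.0000: CF_t = 4.700000, DF = 0.903584, PV = 4.246845
  t = 3.0000: CF_t = 4.700000, DF = 0.858920, PV = 4.036925
  t = 4.0000: CF_t = 4.700000, DF = 0.816464, PV = 3.837381
  t = 5.0000: CF_t = 4.700000, DF = 0.776106, PV = 3.647700
  t = 6.0000: CF_t = 4.700000, DF = 0.737744, PV = 3.467396
  t = 7.0000: CF_t = 104.700000, DF = 0.701277, PV = 73.423740
Price P = sum_t PV_t = 97.127667

Answer: Price = 97.1277


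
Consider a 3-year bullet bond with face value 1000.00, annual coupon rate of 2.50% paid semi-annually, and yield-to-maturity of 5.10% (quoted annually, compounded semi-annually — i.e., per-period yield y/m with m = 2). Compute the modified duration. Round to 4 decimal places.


Answer: Modified duration = 2.8325

Derivation:
Coupon per period c = face * coupon_rate / m = 12.500000
Periods per year m = 2; per-period yield y/m = 0.025500
Number of cashflows N = 6
Cashflows (t years, CF_t, discount factor 1/(1+y/m)^(m*t), PV):
  t = 0.5000: CF_t = 12.500000, DF = 0.975134, PV = 12.189176
  t = 1.0000: CF_t = 12.500000, DF = 0.950886, PV = 11.886081
  t = 1.5000: CF_t = 12.500000, DF = 0.927242, PV = 11.590523
  t = 2.0000: CF_t = 12.500000, DF = 0.904185, PV = 11.302314
  t = 2.5000: CF_t = 12.500000, DF = 0.881702, PV = 11.021271
  t = 3.0000: CF_t = 1012.500000, DF = 0.859777, PV = 870.524591
Price P = sum_t PV_t = 928.513955
First compute Macaulay numerator sum_t t * PV_t:
  t * PV_t at t = 0.5000: 6.094588
  t * PV_t at t = 1.0000: 11.886081
  t * PV_t at t = 1.5000: 17.385784
  t * PV_t at t = 2.0000: 22.604627
  t * PV_t at t = 2.5000: 27.553178
  t * PV_t at t = 3.0000: 2611.573772
Macaulay duration D = 2697.098030 / 928.513955 = 2.904747
Modified duration = D / (1 + y/m) = 2.904747 / (1 + 0.025500) = 2.832518


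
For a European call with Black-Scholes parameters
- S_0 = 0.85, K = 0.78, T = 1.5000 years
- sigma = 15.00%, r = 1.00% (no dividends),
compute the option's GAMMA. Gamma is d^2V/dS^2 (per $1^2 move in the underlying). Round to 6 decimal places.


d1 = 0.6413168574; d2 = 0.4576051267
phi(d1) = 0.3247881391; exp(-qT) = 1.0000000000; exp(-rT) = 0.9851119396
Gamma = exp(-qT) * phi(d1) / (S * sigma * sqrt(T)) = 1.0000000000 * 0.3247881391 / (0.8500 * 0.1500 * 1.2247448714) = 2.079909

Answer: Gamma = 2.079909


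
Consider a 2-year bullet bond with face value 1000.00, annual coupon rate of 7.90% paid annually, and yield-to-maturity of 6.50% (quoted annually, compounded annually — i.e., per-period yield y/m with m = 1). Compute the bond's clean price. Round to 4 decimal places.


Coupon per period c = face * coupon_rate / m = 79.000000
Periods per year m = 1; per-period yield y/m = 0.065000
Number of cashflows N = 2
Cashflows (t years, CF_t, discount factor 1/(1+y/m)^(m*t), PV):
  t = 1.0000: CF_t = 79.000000, DF = 0.938967, PV = 74.178404
  t = 2.0000: CF_t = 1079.000000, DF = 0.881659, PV = 951.310366
Price P = sum_t PV_t = 1025.488770

Answer: Price = 1025.4888


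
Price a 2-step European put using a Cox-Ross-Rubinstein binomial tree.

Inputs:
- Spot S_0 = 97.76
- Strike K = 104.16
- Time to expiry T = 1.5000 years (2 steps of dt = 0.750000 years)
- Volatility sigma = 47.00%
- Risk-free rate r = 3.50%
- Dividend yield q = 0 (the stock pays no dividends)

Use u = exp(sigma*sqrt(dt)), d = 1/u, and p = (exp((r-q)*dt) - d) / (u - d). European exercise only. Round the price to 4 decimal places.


Answer: Price = V(0,0) = 21.6445

Derivation:
dt = T/N = 0.750000
u = exp(sigma*sqrt(dt)) = 1.502352; d = 1/u = 0.665623
p = (exp((r-q)*dt) - d) / (u - d) = 0.431412
Discount per step: exp(-r*dt) = 0.974092
Stock lattice S(k, i) with i counting down-moves:
  k=0: S(0,0) = 97.7600
  k=1: S(1,0) = 146.8699; S(1,1) = 65.0713
  k=2: S(2,0) = 220.6504; S(2,1) = 97.7600; S(2,2) = 43.3129
Terminal payoffs V(N, i) = max(K - S_T, 0):
  V(2,0) = 0.000000; V(2,1) = 6.400000; V(2,2) = 60.847052
Backward induction: V(k, i) = exp(-r*dt) * [p * V(k+1, i) + (1-p) * V(k+1, i+1)].
  V(1,0) = exp(-r*dt) * [p*0.000000 + (1-p)*6.400000] = 3.544686
  V(1,1) = exp(-r*dt) * [p*6.400000 + (1-p)*60.847052] = 36.390077
  V(0,0) = exp(-r*dt) * [p*3.544686 + (1-p)*36.390077] = 21.644504


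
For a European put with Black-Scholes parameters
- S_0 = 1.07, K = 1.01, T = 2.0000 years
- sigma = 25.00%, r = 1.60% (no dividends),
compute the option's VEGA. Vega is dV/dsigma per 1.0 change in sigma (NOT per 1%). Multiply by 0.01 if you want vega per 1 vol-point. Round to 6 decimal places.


Answer: Vega = 0.550254

Derivation:
d1 = 0.4305101342; d2 = 0.0769567436
phi(d1) = 0.3636337784; exp(-qT) = 1.0000000000; exp(-rT) = 0.9685065821
Vega = S * exp(-qT) * phi(d1) * sqrt(T) = 1.0700 * 1.0000000000 * 0.3636337784 * 1.4142135624 = 0.550254


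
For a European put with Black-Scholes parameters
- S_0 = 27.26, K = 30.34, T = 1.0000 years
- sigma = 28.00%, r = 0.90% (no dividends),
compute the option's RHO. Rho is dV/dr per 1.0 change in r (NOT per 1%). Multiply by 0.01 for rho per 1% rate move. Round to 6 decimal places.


d1 = -0.2101662416; d2 = -0.4901662416
phi(d1) = 0.3902282488; exp(-qT) = 1.0000000000; exp(-rT) = 0.9910403788
N(-d2) = 0.6879918665
Rho = -K*T*exp(-rT)*N(-d2) = -30.3400 * 1.0000 * 0.9910403788 * 0.6879918665 = -20.686653

Answer: Rho = -20.686653


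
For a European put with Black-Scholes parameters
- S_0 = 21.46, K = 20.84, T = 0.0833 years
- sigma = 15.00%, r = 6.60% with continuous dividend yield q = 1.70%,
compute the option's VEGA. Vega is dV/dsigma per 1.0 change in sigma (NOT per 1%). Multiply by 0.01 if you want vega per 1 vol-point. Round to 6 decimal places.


Answer: Vega = 1.801608

Derivation:
d1 = 0.7930994702; d2 = 0.7498068612
phi(d1) = 0.2912882600; exp(-qT) = 0.9985849022; exp(-rT) = 0.9945172852
Vega = S * exp(-qT) * phi(d1) * sqrt(T) = 21.4600 * 0.9985849022 * 0.2912882600 * 0.2886173938 = 1.801608


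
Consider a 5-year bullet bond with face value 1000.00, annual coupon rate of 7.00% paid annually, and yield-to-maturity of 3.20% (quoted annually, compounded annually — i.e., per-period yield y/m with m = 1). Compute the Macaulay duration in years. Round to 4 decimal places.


Coupon per period c = face * coupon_rate / m = 70.000000
Periods per year m = 1; per-period yield y/m = 0.032000
Number of cashflows N = 5
Cashflows (t years, CF_t, discount factor 1/(1+y/m)^(m*t), PV):
  t = 1.0000: CF_t = 70.000000, DF = 0.968992, PV = 67.829457
  t = 2.0000: CF_t = 70.000000, DF = 0.938946, PV = 65.726218
  t = 3.0000: CF_t = 70.000000, DF = 0.909831, PV = 63.688196
  t = 4.0000: CF_t = 70.000000, DF = 0.881620, PV = 61.713368
  t = 5.0000: CF_t = 1070.000000, DF = 0.854283, PV = 914.082283
Price P = sum_t PV_t = 1173.039523
Macaulay numerator sum_t t * PV_t:
  t * PV_t at t = 1.0000: 67.829457
  t * PV_t at t = 2.0000: 131.452437
  t * PV_t at t = 3.0000: 191.064588
  t * PV_t at t = 4.0000: 246.853473
  t * PV_t at t = 5.0000: 4570.411413
Macaulay duration D = (sum_t t * PV_t) / P = 5207.611369 / 1173.039523 = 4.439417

Answer: Macaulay duration = 4.4394 years


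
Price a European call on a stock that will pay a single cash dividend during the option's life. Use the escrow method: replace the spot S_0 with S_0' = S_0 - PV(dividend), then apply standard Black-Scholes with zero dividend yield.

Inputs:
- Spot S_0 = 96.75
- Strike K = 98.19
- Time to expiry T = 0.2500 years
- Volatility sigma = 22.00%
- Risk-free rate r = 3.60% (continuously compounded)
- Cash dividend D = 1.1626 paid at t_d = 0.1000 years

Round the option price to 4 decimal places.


Answer: Price = 3.4265

Derivation:
PV(D) = D * exp(-r * t_d) = 1.1626 * 0.99640647 = 1.15842216
S_0' = S_0 - PV(D) = 96.7500 - 1.15842216 = 95.59157784
d1 = (ln(S_0'/K) + (r + sigma^2/2)*T) / (sigma*sqrt(T)) = -0.10699690
d2 = d1 - sigma*sqrt(T) = -0.21699690
exp(-rT) = 0.99104038
N(d1) = 0.45739572; N(d2) = 0.41410538
C = S_0' * N(d1) - K * exp(-rT) * N(d2) = 95.59157784 * 0.45739572 - 98.1900 * 0.99104038 * 0.41410538 = 3.4265


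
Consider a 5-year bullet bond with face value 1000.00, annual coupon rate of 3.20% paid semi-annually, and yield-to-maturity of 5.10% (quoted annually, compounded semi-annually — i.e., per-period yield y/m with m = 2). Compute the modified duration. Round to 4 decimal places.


Coupon per period c = face * coupon_rate / m = 16.000000
Periods per year m = 2; per-period yield y/m = 0.025500
Number of cashflows N = 10
Cashflows (t years, CF_t, discount factor 1/(1+y/m)^(m*t), PV):
  t = 0.5000: CF_t = 16.000000, DF = 0.975134, PV = 15.602145
  t = 1.0000: CF_t = 16.000000, DF = 0.950886, PV = 15.214184
  t = 1.5000: CF_t = 16.000000, DF = 0.927242, PV = 14.835869
  t = 2.0000: CF_t = 16.000000, DF = 0.904185, PV = 14.466961
  t = 2.5000: CF_t = 16.000000, DF = 0.881702, PV = 14.107227
  t = 3.0000: CF_t = 16.000000, DF = 0.859777, PV = 13.756438
  t = 3.5000: CF_t = 16.000000, DF = 0.838398, PV = 13.414372
  t = 4.0000: CF_t = 16.000000, DF = 0.817551, PV = 13.080811
  t = 4.5000: CF_t = 16.000000, DF = 0.797222, PV = 12.755544
  t = 5.0000: CF_t = 1016.000000, DF = 0.777398, PV = 789.836248
Price P = sum_t PV_t = 917.069799
First compute Macaulay numerator sum_t t * PV_t:
  t * PV_t at t = 0.5000: 7.801073
  t * PV_t at t = 1.0000: 15.214184
  t * PV_t at t = 1.5000: 22.253803
  t * PV_t at t = 2.0000: 28.933923
  t * PV_t at t = 2.5000: 35.268068
  t * PV_t at t = 3.0000: 41.269314
  t * PV_t at t = 3.5000: 46.950300
  t * PV_t at t = 4.0000: 52.323243
  t * PV_t at t = 4.5000: 57.399950
  t * PV_t at t = 5.0000: 3949.181239
Macaulay duration D = 4256.595097 / 917.069799 = 4.641517
Modified duration = D / (1 + y/m) = 4.641517 / (1 + 0.025500) = 4.526101

Answer: Modified duration = 4.5261


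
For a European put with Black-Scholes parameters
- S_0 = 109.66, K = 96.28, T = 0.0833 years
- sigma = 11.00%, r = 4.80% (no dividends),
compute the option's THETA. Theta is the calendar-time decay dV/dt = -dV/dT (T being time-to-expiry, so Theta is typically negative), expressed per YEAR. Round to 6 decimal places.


Answer: Theta = -0.000979

Derivation:
d1 = 4.2404809638; d2 = 4.2087330504
phi(d1) = 0.0000496865; exp(-qT) = 1.0000000000; exp(-rT) = 0.9960095830
Theta = -S*exp(-qT)*phi(d1)*sigma/(2*sqrt(T)) + r*K*exp(-rT)*N(-d2) - q*S*exp(-qT)*N(-d1)
N(-d1) = 0.0000111521; N(-d2) = 0.0000128403; sqrt(T) = 0.2886173938
Term 1 = -109.6600 * 1.0000000000 * 0.0000496865 * 0.1100 / (2 * 0.2886173938) = -0.0010383095
Term 2 = 0.0480 * 96.2800 * 0.9960095830 * 0.0000128403 = 0.0000591039
Term 3 = 0 (no dividend yield, q = 0)
Theta = -0.0010383095 + (0.0000591039) + (0.0000000000) = -0.000979


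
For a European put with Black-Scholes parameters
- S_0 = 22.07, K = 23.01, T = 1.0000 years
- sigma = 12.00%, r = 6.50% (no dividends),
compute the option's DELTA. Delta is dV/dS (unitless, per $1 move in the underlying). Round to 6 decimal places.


Answer: Delta = -0.399715

Derivation:
d1 = 0.2540859685; d2 = 0.1340859685
phi(d1) = 0.3862701156; exp(-qT) = 1.0000000000; exp(-rT) = 0.9370674634
N(-d1) = 0.3997145716
Delta = -exp(-qT) * N(-d1) = -1.0000000000 * 0.3997145716 = -0.399715


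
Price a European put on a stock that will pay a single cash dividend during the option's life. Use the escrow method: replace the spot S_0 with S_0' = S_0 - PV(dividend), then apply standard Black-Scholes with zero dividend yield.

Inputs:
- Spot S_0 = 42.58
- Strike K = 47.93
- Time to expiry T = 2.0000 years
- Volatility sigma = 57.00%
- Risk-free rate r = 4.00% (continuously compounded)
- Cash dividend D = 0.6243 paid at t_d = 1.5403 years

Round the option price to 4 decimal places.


PV(D) = D * exp(-r * t_d) = 0.6243 * 0.94024763 = 0.58699660
S_0' = S_0 - PV(D) = 42.5800 - 0.58699660 = 41.99300340
d1 = (ln(S_0'/K) + (r + sigma^2/2)*T) / (sigma*sqrt(T)) = 0.33824689
d2 = d1 - sigma*sqrt(T) = -0.46785484
exp(-rT) = 0.92311635
N(-d1) = 0.36758857; N(-d2) = 0.68005580
P = K * exp(-rT) * N(-d2) - S_0' * N(-d1) = 47.9300 * 0.92311635 * 0.68005580 - 41.99300340 * 0.36758857 = 14.6529

Answer: Price = 14.6529


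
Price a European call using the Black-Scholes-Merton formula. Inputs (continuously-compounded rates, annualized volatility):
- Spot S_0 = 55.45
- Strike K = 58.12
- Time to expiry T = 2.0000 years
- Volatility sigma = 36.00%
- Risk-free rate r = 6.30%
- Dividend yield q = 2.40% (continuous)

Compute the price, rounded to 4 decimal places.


d1 = (ln(S/K) + (r - q + 0.5*sigma^2) * T) / (sigma * sqrt(T)) = 0.31539295
d2 = d1 - sigma * sqrt(T) = -0.19372393
exp(-rT) = 0.88161485; exp(-qT) = 0.95313379
C = S_0 * exp(-qT) * N(d1) - K * exp(-rT) * N(d2)
N(d1) = 0.62376834; N(d2) = 0.42319603
C = 55.4500 * 0.95313379 * 0.62376834 - 58.1200 * 0.88161485 * 0.42319603 = 11.2826

Answer: Price = 11.2826


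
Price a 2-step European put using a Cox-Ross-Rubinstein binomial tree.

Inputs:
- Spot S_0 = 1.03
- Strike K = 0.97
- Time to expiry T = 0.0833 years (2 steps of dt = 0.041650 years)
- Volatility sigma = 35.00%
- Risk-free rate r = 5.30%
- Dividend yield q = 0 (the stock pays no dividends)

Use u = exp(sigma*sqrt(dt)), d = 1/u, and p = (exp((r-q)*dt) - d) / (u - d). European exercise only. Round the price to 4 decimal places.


dt = T/N = 0.041650
u = exp(sigma*sqrt(dt)) = 1.074042; d = 1/u = 0.931062
p = (exp((r-q)*dt) - d) / (u - d) = 0.497606
Discount per step: exp(-r*dt) = 0.997795
Stock lattice S(k, i) with i counting down-moves:
  k=0: S(0,0) = 1.0300
  k=1: S(1,0) = 1.1063; S(1,1) = 0.9590
  k=2: S(2,0) = 1.1882; S(2,1) = 1.0300; S(2,2) = 0.8929
Terminal payoffs V(N, i) = max(K - S_T, 0):
  V(2,0) = 0.000000; V(2,1) = 0.000000; V(2,2) = 0.077117
Backward induction: V(k, i) = exp(-r*dt) * [p * V(k+1, i) + (1-p) * V(k+1, i+1)].
  V(1,0) = exp(-r*dt) * [p*0.000000 + (1-p)*0.000000] = 0.000000
  V(1,1) = exp(-r*dt) * [p*0.000000 + (1-p)*0.077117] = 0.038658
  V(0,0) = exp(-r*dt) * [p*0.000000 + (1-p)*0.038658] = 0.019379

Answer: Price = V(0,0) = 0.0194


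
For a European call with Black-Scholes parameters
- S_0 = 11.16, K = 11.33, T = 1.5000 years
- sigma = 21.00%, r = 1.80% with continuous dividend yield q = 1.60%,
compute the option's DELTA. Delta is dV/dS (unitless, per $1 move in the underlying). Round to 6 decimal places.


d1 = 0.0814820116; d2 = -0.1757144114
phi(d1) = 0.3976201238; exp(-qT) = 0.9762857098; exp(-rT) = 0.9733612415
N(d1) = 0.5324706850
Delta = exp(-qT) * N(d1) = 0.9762857098 * 0.5324706850 = 0.519844

Answer: Delta = 0.519844


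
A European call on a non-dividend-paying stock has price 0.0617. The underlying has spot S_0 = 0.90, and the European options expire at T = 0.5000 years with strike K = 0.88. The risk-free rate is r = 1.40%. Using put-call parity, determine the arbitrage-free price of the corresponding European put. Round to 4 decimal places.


Put-call parity: C - P = S_0 * exp(-qT) - K * exp(-rT).
S_0 * exp(-qT) = 0.9000 * 1.00000000 = 0.90000000
K * exp(-rT) = 0.8800 * 0.99302444 = 0.87386151
P = C - S*exp(-qT) + K*exp(-rT)
P = 0.0617 - 0.90000000 + 0.87386151 = 0.0356

Answer: Put price = 0.0356


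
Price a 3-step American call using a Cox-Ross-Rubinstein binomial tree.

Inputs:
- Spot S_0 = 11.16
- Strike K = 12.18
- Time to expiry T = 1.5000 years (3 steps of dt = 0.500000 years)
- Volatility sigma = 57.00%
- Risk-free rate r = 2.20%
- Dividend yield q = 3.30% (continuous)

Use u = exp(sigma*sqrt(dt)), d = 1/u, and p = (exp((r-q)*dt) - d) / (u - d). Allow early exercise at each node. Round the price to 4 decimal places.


dt = T/N = 0.500000
u = exp(sigma*sqrt(dt)) = 1.496383; d = 1/u = 0.668278
p = (exp((r-q)*dt) - d) / (u - d) = 0.393956
Discount per step: exp(-r*dt) = 0.989060
Stock lattice S(k, i) with i counting down-moves:
  k=0: S(0,0) = 11.1600
  k=1: S(1,0) = 16.6996; S(1,1) = 7.4580
  k=2: S(2,0) = 24.9890; S(2,1) = 11.1600; S(2,2) = 4.9840
  k=3: S(3,0) = 37.3932; S(3,1) = 16.6996; S(3,2) = 7.4580; S(3,3) = 3.3307
Terminal payoffs V(N, i) = max(S_T - K, 0):
  V(3,0) = 25.213188; V(3,1) = 4.519634; V(3,2) = 0.000000; V(3,3) = 0.000000
Backward induction: V(k, i) = exp(-r*dt) * [p * V(k+1, i) + (1-p) * V(k+1, i+1)]; then take max(V_cont, immediate exercise) for American.
  V(2,0) = exp(-r*dt) * [p*25.213188 + (1-p)*4.519634] = 12.533358; exercise = 12.809049; V(2,0) = max -> 12.809049
  V(2,1) = exp(-r*dt) * [p*4.519634 + (1-p)*0.000000] = 1.761059; exercise = 0.000000; V(2,1) = max -> 1.761059
  V(2,2) = exp(-r*dt) * [p*0.000000 + (1-p)*0.000000] = 0.000000; exercise = 0.000000; V(2,2) = max -> 0.000000
  V(1,0) = exp(-r*dt) * [p*12.809049 + (1-p)*1.761059] = 6.046602; exercise = 4.519634; V(1,0) = max -> 6.046602
  V(1,1) = exp(-r*dt) * [p*1.761059 + (1-p)*0.000000] = 0.686190; exercise = 0.000000; V(1,1) = max -> 0.686190
  V(0,0) = exp(-r*dt) * [p*6.046602 + (1-p)*0.686190] = 2.767349; exercise = 0.000000; V(0,0) = max -> 2.767349

Answer: Price = V(0,0) = 2.7673


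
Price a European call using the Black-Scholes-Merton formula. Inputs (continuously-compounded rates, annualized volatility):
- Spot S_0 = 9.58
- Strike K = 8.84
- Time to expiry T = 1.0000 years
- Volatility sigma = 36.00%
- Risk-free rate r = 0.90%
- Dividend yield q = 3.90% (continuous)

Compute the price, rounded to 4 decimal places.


Answer: Price = 1.5226

Derivation:
d1 = (ln(S/K) + (r - q + 0.5*sigma^2) * T) / (sigma * sqrt(T)) = 0.31997421
d2 = d1 - sigma * sqrt(T) = -0.04002579
exp(-rT) = 0.99104038; exp(-qT) = 0.96175071
C = S_0 * exp(-qT) * N(d1) - K * exp(-rT) * N(d2)
N(d1) = 0.62550606; N(d2) = 0.48403628
C = 9.5800 * 0.96175071 * 0.62550606 - 8.8400 * 0.99104038 * 0.48403628 = 1.5226


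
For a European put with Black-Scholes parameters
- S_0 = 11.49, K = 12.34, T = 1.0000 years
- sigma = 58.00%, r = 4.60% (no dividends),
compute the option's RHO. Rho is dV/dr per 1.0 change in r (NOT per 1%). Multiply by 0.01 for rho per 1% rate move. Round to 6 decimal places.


d1 = 0.2462604714; d2 = -0.3337395286
phi(d1) = 0.3870270688; exp(-qT) = 1.0000000000; exp(-rT) = 0.9550419622
N(-d2) = 0.6307119407
Rho = -K*T*exp(-rT)*N(-d2) = -12.3400 * 1.0000 * 0.9550419622 * 0.6307119407 = -7.433078

Answer: Rho = -7.433078


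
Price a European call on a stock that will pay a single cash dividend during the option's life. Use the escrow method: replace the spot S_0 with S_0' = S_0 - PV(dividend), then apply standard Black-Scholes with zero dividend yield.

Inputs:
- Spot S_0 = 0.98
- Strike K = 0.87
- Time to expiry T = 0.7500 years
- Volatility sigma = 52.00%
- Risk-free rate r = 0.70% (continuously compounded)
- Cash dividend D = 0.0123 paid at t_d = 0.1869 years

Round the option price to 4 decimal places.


PV(D) = D * exp(-r * t_d) = 0.0123 * 0.99869256 = 0.01228392
S_0' = S_0 - PV(D) = 0.9800 - 0.01228392 = 0.96771608
d1 = (ln(S_0'/K) + (r + sigma^2/2)*T) / (sigma*sqrt(T)) = 0.47319523
d2 = d1 - sigma*sqrt(T) = 0.02286202
exp(-rT) = 0.99476376
N(d1) = 0.68196305; N(d2) = 0.50911983
C = S_0' * N(d1) - K * exp(-rT) * N(d2) = 0.96771608 * 0.68196305 - 0.8700 * 0.99476376 * 0.50911983 = 0.2193

Answer: Price = 0.2193


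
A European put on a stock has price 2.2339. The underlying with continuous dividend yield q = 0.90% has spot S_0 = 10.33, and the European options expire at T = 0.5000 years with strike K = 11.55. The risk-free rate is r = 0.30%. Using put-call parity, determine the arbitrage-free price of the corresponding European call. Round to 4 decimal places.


Put-call parity: C - P = S_0 * exp(-qT) - K * exp(-rT).
S_0 * exp(-qT) = 10.3300 * 0.99551011 = 10.28361943
K * exp(-rT) = 11.5500 * 0.99850112 = 11.53268799
C = P + S*exp(-qT) - K*exp(-rT)
C = 2.2339 + 10.28361943 - 11.53268799 = 0.9848

Answer: Call price = 0.9848


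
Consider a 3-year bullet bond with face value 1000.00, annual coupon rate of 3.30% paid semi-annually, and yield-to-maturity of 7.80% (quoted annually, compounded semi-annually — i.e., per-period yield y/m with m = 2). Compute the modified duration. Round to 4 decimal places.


Answer: Modified duration = 2.7637

Derivation:
Coupon per period c = face * coupon_rate / m = 16.500000
Periods per year m = 2; per-period yield y/m = 0.039000
Number of cashflows N = 6
Cashflows (t years, CF_t, discount factor 1/(1+y/m)^(m*t), PV):
  t = 0.5000: CF_t = 16.500000, DF = 0.962464, PV = 15.880654
  t = 1.0000: CF_t = 16.500000, DF = 0.926337, PV = 15.284557
  t = 1.5000: CF_t = 16.500000, DF = 0.891566, PV = 14.710834
  t = 2.0000: CF_t = 16.500000, DF = 0.858100, PV = 14.158647
  t = 2.5000: CF_t = 16.500000, DF = 0.825890, PV = 13.627187
  t = 3.0000: CF_t = 1016.500000, DF = 0.794889, PV = 808.005092
Price P = sum_t PV_t = 881.666971
First compute Macaulay numerator sum_t t * PV_t:
  t * PV_t at t = 0.5000: 7.940327
  t * PV_t at t = 1.0000: 15.284557
  t * PV_t at t = 1.5000: 22.066251
  t * PV_t at t = 2.0000: 28.317294
  t * PV_t at t = 2.5000: 34.067967
  t * PV_t at t = 3.0000: 2424.015276
Macaulay duration D = 2531.691672 / 881.666971 = 2.871483
Modified duration = D / (1 + y/m) = 2.871483 / (1 + 0.039000) = 2.763699


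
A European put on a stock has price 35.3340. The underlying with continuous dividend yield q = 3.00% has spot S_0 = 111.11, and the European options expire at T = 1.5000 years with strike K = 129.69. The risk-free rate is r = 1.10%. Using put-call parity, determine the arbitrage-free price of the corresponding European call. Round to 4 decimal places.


Put-call parity: C - P = S_0 * exp(-qT) - K * exp(-rT).
S_0 * exp(-qT) = 111.1100 * 0.95599748 = 106.22088021
K * exp(-rT) = 129.6900 * 0.98363538 = 127.56767235
C = P + S*exp(-qT) - K*exp(-rT)
C = 35.3340 + 106.22088021 - 127.56767235 = 13.9872

Answer: Call price = 13.9872


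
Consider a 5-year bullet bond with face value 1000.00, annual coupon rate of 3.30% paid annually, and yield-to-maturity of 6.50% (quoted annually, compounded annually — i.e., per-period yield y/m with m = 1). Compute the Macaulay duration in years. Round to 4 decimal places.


Coupon per period c = face * coupon_rate / m = 33.000000
Periods per year m = 1; per-period yield y/m = 0.065000
Number of cashflows N = 5
Cashflows (t years, CF_t, discount factor 1/(1+y/m)^(m*t), PV):
  t = 1.0000: CF_t = 33.000000, DF = 0.938967, PV = 30.985915
  t = 2.0000: CF_t = 33.000000, DF = 0.881659, PV = 29.094756
  t = 3.0000: CF_t = 33.000000, DF = 0.827849, PV = 27.319020
  t = 4.0000: CF_t = 33.000000, DF = 0.777323, PV = 25.651662
  t = 5.0000: CF_t = 1033.000000, DF = 0.729881, PV = 753.966904
Price P = sum_t PV_t = 867.018258
Macaulay numerator sum_t t * PV_t:
  t * PV_t at t = 1.0000: 30.985915
  t * PV_t at t = 2.0000: 58.189513
  t * PV_t at t = 3.0000: 81.957060
  t * PV_t at t = 4.0000: 102.606648
  t * PV_t at t = 5.0000: 3769.834521
Macaulay duration D = (sum_t t * PV_t) / P = 4043.573657 / 867.018258 = 4.663770

Answer: Macaulay duration = 4.6638 years


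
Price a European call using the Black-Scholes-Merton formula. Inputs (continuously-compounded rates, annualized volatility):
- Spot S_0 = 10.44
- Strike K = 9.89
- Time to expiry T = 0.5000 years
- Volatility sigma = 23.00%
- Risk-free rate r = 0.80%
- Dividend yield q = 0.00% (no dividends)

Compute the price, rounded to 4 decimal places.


Answer: Price = 0.9937

Derivation:
d1 = (ln(S/K) + (r - q + 0.5*sigma^2) * T) / (sigma * sqrt(T)) = 0.43868558
d2 = d1 - sigma * sqrt(T) = 0.27605102
exp(-rT) = 0.99600799; exp(-qT) = 1.00000000
C = S_0 * exp(-qT) * N(d1) - K * exp(-rT) * N(d2)
N(d1) = 0.66955531; N(d2) = 0.60874556
C = 10.4400 * 1.00000000 * 0.66955531 - 9.8900 * 0.99600799 * 0.60874556 = 0.9937


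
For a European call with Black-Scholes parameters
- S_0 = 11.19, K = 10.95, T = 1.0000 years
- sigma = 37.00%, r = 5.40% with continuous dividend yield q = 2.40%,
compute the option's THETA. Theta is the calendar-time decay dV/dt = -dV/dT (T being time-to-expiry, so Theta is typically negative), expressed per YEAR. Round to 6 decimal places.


Answer: Theta = -0.870402

Derivation:
d1 = 0.3246785569; d2 = -0.0453214431
phi(d1) = 0.3784593476; exp(-qT) = 0.9762857098; exp(-rT) = 0.9474321065
Theta = -S*exp(-qT)*phi(d1)*sigma/(2*sqrt(T)) - r*K*exp(-rT)*N(d2) + q*S*exp(-qT)*N(d1)
N(d1) = 0.6272878174; N(d2) = 0.4819255479; sqrt(T) = 1.0000000000
Term 1 = -11.1900 * 0.9762857098 * 0.3784593476 * 0.3700 / (2 * 1.0000000000) = -0.7648882400
Term 2 = -0.0540 * 10.9500 * 0.9474321065 * 0.4819255479 = -0.2699826941
Term 3 = 0.0240 * 11.1900 * 0.9762857098 * 0.6272878174 = 0.1644694022
Theta = -0.7648882400 + (-0.2699826941) + (0.1644694022) = -0.870402


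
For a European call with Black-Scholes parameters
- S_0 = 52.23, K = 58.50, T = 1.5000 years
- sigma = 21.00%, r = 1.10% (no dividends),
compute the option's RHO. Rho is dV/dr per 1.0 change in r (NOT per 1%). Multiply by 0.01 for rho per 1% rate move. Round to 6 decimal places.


Answer: Rho = 26.472228

Derivation:
d1 = -0.2480388765; d2 = -0.5052352995
phi(d1) = 0.3868569953; exp(-qT) = 1.0000000000; exp(-rT) = 0.9836353794
N(d2) = 0.3066967900
Rho = K*T*exp(-rT)*N(d2) = 58.5000 * 1.5000 * 0.9836353794 * 0.3066967900 = 26.472228


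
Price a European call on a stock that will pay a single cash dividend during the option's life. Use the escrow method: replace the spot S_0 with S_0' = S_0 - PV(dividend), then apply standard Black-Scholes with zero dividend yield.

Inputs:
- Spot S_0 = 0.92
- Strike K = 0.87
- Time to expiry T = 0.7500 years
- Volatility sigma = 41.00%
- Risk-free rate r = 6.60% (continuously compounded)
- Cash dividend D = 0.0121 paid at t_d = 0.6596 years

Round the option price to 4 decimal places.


Answer: Price = 0.1667

Derivation:
PV(D) = D * exp(-r * t_d) = 0.0121 * 0.95740038 = 0.01158454
S_0' = S_0 - PV(D) = 0.9200 - 0.01158454 = 0.90841546
d1 = (ln(S_0'/K) + (r + sigma^2/2)*T) / (sigma*sqrt(T)) = 0.43863444
d2 = d1 - sigma*sqrt(T) = 0.08356402
exp(-rT) = 0.95170516
N(d1) = 0.66953678; N(d2) = 0.53329846
C = S_0' * N(d1) - K * exp(-rT) * N(d2) = 0.90841546 * 0.66953678 - 0.8700 * 0.95170516 * 0.53329846 = 0.1667
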